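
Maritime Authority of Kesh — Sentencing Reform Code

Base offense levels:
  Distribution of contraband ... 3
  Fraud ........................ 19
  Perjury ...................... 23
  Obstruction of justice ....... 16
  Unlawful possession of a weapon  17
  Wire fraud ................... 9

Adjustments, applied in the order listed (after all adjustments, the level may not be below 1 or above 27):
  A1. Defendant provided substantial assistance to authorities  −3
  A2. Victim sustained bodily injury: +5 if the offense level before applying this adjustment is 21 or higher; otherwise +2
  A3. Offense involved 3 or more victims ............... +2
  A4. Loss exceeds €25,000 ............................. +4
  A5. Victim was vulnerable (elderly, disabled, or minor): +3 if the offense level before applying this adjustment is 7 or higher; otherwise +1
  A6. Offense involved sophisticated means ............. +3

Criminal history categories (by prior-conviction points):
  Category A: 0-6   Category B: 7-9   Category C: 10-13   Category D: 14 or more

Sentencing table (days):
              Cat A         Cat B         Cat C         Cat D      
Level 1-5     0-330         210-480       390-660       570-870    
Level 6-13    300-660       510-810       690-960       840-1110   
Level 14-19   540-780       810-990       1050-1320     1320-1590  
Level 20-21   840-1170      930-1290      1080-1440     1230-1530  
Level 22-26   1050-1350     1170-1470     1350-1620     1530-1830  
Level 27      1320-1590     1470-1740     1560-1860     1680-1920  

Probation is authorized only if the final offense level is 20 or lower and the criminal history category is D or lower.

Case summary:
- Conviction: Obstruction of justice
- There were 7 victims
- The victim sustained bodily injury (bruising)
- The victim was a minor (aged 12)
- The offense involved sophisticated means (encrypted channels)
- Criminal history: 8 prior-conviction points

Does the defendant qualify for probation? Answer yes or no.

Base offense level for obstruction of justice: 16.
A2 applies (level before this adjustment is 16 < 21, so +2): 16 + 2 = 18.
A3 applies: 18 + 2 = 20.
A4 does not apply.
A5 applies (level before this adjustment is 20 ≥ 7, so +3): 20 + 3 = 23.
A6 applies: 23 + 3 = 26.
Final offense level: 26.
Criminal history: 8 prior points → Category B (7-9).
Level 26 falls in the 22-26 band.
Grid: Level 22-26 × Category B = 1170-1470 days.
Probation check: level 26 > 20 and category B ≤ D → not eligible.

No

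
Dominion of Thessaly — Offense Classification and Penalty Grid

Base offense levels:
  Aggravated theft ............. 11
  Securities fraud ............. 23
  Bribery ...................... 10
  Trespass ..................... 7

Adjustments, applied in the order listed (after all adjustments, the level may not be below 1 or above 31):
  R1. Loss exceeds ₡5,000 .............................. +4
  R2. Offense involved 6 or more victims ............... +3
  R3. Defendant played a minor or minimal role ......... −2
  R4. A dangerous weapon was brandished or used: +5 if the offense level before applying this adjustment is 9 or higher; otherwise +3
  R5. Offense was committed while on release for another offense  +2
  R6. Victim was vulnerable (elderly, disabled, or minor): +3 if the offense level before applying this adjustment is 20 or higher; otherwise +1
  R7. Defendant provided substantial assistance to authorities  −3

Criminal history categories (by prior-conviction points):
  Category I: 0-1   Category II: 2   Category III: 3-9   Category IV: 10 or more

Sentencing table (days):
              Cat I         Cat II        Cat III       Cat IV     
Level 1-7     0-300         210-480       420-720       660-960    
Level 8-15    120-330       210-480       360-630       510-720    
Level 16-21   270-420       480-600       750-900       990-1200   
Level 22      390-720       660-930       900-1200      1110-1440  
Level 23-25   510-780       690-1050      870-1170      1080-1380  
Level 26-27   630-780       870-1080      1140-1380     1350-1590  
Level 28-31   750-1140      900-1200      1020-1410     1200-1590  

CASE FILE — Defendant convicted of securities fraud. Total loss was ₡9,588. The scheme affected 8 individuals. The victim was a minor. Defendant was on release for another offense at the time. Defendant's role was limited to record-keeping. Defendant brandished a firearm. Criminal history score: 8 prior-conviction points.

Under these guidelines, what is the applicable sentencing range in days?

Base offense level for securities fraud: 23.
R1 applies: 23 + 4 = 27.
R2 applies: 27 + 3 = 30.
R3 applies: 30 − 2 = 28.
R4 applies (level before this adjustment is 28 ≥ 9, so +5): 28 + 5 = 33.
R5 applies: 33 + 2 = 35.
R6 applies (level before this adjustment is 35 ≥ 20, so +3): 35 + 3 = 38.
Level 38 exceeds the maximum of 31; capped at 31.
Final offense level: 31.
Criminal history: 8 prior points → Category III (3-9).
Level 31 falls in the 28-31 band.
Grid: Level 28-31 × Category III = 1020-1410 days.

1020-1410 days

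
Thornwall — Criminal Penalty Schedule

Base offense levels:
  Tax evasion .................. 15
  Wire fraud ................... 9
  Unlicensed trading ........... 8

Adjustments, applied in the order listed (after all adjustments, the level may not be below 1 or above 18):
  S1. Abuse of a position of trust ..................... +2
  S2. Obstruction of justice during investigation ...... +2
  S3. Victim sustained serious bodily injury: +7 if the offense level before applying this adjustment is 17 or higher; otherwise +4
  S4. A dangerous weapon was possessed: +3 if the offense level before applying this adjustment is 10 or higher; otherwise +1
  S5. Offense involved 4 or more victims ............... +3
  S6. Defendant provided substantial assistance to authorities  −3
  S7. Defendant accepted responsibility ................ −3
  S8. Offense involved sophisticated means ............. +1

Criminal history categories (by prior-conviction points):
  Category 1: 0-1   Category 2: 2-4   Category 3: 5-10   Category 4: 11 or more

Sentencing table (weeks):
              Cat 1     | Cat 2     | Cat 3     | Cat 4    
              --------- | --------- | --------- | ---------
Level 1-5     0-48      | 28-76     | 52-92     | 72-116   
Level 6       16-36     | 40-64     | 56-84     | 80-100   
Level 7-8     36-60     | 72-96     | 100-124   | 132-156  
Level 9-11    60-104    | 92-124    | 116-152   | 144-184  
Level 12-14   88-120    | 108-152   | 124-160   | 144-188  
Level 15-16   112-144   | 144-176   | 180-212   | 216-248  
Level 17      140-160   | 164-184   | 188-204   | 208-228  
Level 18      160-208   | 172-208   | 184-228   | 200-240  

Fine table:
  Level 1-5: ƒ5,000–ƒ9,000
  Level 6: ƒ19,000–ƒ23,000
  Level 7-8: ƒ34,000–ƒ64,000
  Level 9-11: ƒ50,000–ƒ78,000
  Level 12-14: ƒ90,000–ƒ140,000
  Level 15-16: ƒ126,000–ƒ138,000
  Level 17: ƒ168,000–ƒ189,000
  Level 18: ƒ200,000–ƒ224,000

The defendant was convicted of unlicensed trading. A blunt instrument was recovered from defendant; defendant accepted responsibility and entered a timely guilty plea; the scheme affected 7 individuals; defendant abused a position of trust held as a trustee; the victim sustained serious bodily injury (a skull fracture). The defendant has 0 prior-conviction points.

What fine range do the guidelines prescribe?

Base offense level for unlicensed trading: 8.
S1 applies: 8 + 2 = 10.
S2 does not apply.
S3 applies (level before this adjustment is 10 < 17, so +4): 10 + 4 = 14.
S4 applies (level before this adjustment is 14 ≥ 10, so +3): 14 + 3 = 17.
S5 applies: 17 + 3 = 20.
S7 applies: 20 − 3 = 17.
S8 does not apply.
Final offense level: 17.
Level 17 falls in the 17 band.
Fine table: Level 17 → ƒ168,000–ƒ189,000.

ƒ168,000–ƒ189,000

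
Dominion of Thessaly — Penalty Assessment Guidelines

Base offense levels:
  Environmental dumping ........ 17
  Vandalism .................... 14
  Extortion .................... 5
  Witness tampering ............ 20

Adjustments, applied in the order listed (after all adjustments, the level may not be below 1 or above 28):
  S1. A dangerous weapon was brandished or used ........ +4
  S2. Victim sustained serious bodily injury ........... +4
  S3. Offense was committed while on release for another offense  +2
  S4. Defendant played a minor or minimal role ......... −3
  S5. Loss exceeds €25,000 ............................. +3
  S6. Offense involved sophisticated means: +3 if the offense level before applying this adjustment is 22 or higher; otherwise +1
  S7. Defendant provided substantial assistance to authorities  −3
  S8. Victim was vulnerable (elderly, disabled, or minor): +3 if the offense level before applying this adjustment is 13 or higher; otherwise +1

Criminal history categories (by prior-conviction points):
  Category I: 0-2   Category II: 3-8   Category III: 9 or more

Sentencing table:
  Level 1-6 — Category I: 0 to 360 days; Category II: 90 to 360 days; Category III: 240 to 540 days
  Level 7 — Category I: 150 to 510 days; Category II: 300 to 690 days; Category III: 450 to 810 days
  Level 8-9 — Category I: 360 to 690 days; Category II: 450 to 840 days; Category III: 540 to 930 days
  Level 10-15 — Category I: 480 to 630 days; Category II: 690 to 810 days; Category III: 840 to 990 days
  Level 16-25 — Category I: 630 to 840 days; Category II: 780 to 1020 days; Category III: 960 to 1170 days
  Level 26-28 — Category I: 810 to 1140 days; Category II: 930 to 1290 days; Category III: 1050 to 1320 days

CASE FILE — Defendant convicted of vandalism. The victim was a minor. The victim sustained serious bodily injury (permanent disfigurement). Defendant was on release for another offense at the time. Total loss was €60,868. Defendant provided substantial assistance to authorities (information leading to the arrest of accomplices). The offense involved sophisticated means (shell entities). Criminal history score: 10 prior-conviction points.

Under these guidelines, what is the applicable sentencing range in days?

Base offense level for vandalism: 14.
S1 does not apply.
S2 applies: 14 + 4 = 18.
S3 applies: 18 + 2 = 20.
S5 applies: 20 + 3 = 23.
S6 applies (level before this adjustment is 23 ≥ 22, so +3): 23 + 3 = 26.
S7 applies: 26 − 3 = 23.
S8 applies (level before this adjustment is 23 ≥ 13, so +3): 23 + 3 = 26.
Final offense level: 26.
Criminal history: 10 prior points → Category III (9+).
Level 26 falls in the 26-28 band.
Grid: Level 26-28 × Category III = 1050-1320 days.

1050-1320 days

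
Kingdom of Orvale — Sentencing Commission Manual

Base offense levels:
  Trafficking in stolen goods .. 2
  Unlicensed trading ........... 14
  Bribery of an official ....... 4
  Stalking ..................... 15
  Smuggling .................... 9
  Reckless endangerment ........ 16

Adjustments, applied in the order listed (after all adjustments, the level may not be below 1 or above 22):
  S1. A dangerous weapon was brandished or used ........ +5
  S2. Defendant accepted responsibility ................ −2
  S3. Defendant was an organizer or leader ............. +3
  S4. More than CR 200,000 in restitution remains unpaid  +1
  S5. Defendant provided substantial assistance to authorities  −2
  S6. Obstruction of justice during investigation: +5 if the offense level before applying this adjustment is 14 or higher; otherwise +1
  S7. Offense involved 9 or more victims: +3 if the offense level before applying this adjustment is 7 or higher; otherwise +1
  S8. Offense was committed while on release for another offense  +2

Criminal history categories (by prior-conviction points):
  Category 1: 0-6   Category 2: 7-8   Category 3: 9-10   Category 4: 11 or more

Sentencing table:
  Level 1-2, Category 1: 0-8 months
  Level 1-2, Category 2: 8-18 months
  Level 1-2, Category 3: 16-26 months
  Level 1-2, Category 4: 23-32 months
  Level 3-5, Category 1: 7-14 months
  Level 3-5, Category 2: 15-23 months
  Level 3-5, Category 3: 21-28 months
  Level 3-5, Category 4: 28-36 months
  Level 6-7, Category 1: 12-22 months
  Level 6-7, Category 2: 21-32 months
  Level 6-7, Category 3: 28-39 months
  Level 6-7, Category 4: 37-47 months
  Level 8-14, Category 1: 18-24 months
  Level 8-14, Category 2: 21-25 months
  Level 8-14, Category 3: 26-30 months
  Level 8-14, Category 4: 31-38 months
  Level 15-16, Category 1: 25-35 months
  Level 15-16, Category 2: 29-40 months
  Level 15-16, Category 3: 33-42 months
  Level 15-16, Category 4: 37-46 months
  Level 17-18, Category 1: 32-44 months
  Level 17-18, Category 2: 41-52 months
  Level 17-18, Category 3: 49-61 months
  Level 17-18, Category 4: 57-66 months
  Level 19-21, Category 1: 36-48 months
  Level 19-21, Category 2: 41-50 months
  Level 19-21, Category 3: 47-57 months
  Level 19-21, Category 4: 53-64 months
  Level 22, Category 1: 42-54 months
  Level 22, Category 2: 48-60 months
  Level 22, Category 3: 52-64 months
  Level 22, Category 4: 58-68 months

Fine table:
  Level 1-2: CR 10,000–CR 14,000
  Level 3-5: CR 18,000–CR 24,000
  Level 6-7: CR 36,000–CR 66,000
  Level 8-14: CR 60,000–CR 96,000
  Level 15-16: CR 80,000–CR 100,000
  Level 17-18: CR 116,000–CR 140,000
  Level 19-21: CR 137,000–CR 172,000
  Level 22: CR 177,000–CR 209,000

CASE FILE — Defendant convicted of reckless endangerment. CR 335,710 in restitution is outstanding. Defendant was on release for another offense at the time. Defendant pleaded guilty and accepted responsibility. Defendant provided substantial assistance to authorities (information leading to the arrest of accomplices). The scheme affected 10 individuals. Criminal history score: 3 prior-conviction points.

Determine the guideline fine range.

CR 116,000–CR 140,000

Base offense level for reckless endangerment: 16.
S1 does not apply.
S2 applies: 16 − 2 = 14.
S3 does not apply.
S4 applies: 14 + 1 = 15.
S5 applies: 15 − 2 = 13.
S6 does not apply.
S7 applies (level before this adjustment is 13 ≥ 7, so +3): 13 + 3 = 16.
S8 applies: 16 + 2 = 18.
Final offense level: 18.
Level 18 falls in the 17-18 band.
Fine table: Level 17-18 → CR 116,000–CR 140,000.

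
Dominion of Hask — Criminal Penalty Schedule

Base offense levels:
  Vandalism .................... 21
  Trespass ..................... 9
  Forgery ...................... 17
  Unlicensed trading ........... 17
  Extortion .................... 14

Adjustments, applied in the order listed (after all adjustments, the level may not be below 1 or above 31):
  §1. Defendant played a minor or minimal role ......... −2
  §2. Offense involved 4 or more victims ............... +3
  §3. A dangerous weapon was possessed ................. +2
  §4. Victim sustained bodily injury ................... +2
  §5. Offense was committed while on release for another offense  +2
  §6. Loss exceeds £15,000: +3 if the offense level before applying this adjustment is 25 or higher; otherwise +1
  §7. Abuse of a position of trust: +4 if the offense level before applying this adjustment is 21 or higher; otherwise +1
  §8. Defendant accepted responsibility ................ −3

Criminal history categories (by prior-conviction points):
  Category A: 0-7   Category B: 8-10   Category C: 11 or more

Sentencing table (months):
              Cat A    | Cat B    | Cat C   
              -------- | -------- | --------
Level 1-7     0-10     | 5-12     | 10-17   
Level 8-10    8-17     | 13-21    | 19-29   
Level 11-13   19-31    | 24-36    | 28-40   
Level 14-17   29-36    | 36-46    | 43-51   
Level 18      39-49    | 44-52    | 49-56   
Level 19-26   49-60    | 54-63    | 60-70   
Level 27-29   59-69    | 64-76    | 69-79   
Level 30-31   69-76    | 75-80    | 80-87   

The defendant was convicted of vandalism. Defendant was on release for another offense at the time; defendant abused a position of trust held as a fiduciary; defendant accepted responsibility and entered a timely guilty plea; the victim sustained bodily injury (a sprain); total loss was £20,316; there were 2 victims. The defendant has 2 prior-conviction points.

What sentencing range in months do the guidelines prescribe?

Base offense level for vandalism: 21.
§2 does not apply.
§3 does not apply.
§4 applies: 21 + 2 = 23.
§5 applies: 23 + 2 = 25.
§6 applies (level before this adjustment is 25 ≥ 25, so +3): 25 + 3 = 28.
§7 applies (level before this adjustment is 28 ≥ 21, so +4): 28 + 4 = 32.
§8 applies: 32 − 3 = 29.
Final offense level: 29.
Criminal history: 2 prior points → Category A (0-7).
Level 29 falls in the 27-29 band.
Grid: Level 27-29 × Category A = 59-69 months.

59-69 months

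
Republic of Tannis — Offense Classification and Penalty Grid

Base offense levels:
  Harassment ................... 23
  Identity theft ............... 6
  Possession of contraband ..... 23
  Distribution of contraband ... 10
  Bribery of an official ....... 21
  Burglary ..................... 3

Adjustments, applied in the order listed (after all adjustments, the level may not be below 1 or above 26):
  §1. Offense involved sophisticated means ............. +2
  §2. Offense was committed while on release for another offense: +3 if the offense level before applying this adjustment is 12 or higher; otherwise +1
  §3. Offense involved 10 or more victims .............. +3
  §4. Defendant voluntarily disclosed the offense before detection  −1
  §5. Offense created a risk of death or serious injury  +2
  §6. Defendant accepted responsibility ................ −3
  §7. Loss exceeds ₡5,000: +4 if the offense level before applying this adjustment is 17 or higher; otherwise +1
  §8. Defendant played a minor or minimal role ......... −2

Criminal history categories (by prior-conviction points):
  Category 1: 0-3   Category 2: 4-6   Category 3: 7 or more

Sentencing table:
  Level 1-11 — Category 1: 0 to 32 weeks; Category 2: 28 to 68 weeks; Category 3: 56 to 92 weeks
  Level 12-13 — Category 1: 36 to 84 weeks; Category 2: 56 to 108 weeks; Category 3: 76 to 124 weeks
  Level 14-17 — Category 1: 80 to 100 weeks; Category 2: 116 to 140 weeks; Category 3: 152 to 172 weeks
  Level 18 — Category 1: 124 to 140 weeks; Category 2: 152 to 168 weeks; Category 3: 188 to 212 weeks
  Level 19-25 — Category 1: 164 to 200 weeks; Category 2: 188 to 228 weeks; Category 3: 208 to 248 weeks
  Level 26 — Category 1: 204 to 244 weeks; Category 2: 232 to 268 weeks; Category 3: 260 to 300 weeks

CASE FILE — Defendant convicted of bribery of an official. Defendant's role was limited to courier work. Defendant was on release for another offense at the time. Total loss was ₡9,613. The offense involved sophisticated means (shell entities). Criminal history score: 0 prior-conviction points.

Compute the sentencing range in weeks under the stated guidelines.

Base offense level for bribery of an official: 21.
§1 applies: 21 + 2 = 23.
§2 applies (level before this adjustment is 23 ≥ 12, so +3): 23 + 3 = 26.
§3 does not apply.
§5 does not apply.
§6 does not apply.
§7 applies (level before this adjustment is 26 ≥ 17, so +4): 26 + 4 = 30.
§8 applies: 30 − 2 = 28.
Level 28 exceeds the maximum of 26; capped at 26.
Final offense level: 26.
Criminal history: 0 prior points → Category 1 (0-3).
Level 26 falls in the 26 band.
Grid: Level 26 × Category 1 = 204-244 weeks.

204-244 weeks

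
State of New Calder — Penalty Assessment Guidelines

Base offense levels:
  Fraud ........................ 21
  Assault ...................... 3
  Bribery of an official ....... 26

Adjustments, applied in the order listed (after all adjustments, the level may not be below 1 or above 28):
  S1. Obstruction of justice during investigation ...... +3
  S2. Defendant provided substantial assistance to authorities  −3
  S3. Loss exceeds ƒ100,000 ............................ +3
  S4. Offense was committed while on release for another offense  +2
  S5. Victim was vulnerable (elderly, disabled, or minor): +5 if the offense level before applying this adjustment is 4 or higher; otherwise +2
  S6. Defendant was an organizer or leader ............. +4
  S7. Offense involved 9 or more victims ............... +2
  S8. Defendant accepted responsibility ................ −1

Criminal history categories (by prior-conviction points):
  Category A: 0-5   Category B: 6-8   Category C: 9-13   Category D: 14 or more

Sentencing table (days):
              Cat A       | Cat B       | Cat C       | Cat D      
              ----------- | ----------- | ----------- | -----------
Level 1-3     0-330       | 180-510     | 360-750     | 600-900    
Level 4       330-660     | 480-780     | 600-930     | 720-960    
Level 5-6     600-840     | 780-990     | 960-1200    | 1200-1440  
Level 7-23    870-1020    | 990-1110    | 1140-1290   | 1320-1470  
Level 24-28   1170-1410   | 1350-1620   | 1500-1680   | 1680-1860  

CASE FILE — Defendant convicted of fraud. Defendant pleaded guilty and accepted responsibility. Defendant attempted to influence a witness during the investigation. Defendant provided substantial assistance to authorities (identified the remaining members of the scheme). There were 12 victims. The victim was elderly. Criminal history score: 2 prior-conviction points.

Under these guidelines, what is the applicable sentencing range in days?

Base offense level for fraud: 21.
S1 applies: 21 + 3 = 24.
S2 applies: 24 − 3 = 21.
S5 applies (level before this adjustment is 21 ≥ 4, so +5): 21 + 5 = 26.
S7 applies: 26 + 2 = 28.
S8 applies: 28 − 1 = 27.
Final offense level: 27.
Criminal history: 2 prior points → Category A (0-5).
Level 27 falls in the 24-28 band.
Grid: Level 24-28 × Category A = 1170-1410 days.

1170-1410 days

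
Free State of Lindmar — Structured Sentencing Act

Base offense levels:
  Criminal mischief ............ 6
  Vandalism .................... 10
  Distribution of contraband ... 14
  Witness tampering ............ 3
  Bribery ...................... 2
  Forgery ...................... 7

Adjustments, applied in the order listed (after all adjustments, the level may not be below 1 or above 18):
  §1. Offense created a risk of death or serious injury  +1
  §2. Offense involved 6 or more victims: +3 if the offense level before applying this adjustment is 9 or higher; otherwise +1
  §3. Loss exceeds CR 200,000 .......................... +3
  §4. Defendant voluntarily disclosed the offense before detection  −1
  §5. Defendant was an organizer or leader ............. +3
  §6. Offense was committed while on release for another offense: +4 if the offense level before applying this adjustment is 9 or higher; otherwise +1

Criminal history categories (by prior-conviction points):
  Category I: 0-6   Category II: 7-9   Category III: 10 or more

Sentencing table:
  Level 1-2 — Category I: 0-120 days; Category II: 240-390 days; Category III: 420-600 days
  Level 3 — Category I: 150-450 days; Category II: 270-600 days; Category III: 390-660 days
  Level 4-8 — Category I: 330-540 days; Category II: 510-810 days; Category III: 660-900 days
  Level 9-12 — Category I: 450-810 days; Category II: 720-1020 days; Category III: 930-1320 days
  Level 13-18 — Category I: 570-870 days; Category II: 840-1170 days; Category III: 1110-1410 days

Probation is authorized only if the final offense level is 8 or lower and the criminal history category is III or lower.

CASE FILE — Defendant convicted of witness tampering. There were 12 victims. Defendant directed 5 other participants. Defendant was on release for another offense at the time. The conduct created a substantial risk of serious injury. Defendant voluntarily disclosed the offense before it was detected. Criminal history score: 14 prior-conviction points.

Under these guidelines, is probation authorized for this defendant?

Base offense level for witness tampering: 3.
§1 applies: 3 + 1 = 4.
§2 applies (level before this adjustment is 4 < 9, so +1): 4 + 1 = 5.
§4 applies: 5 − 1 = 4.
§5 applies: 4 + 3 = 7.
§6 applies (level before this adjustment is 7 < 9, so +1): 7 + 1 = 8.
Final offense level: 8.
Criminal history: 14 prior points → Category III (10+).
Level 8 falls in the 4-8 band.
Grid: Level 4-8 × Category III = 660-900 days.
Probation check: level 8 ≤ 8 and category III ≤ III → eligible.

Yes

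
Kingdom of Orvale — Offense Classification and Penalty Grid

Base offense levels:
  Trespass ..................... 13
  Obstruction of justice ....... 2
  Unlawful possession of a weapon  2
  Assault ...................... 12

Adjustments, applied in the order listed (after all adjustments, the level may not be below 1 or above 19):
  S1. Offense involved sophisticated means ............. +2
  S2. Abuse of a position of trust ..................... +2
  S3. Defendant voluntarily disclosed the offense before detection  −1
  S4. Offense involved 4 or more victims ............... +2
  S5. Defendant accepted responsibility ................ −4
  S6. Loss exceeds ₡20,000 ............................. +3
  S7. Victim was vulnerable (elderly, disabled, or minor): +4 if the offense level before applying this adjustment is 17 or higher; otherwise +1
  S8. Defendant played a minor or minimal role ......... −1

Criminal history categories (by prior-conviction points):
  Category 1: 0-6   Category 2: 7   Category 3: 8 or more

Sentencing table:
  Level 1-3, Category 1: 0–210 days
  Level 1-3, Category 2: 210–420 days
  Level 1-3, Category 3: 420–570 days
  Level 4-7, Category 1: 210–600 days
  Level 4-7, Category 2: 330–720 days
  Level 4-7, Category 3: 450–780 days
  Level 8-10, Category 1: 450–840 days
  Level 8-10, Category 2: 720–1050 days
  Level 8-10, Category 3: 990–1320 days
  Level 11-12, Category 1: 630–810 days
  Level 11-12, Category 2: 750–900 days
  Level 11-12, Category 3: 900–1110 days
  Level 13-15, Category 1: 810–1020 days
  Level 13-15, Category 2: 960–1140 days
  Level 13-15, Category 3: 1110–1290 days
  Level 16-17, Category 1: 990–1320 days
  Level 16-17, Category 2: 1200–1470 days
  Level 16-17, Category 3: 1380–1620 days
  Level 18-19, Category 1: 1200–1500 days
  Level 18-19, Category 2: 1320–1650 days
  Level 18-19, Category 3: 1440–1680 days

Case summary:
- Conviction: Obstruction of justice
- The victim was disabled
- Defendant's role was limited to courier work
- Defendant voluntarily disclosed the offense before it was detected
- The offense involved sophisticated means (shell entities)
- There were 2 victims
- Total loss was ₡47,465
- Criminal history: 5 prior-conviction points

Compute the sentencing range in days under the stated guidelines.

Base offense level for obstruction of justice: 2.
S1 applies: 2 + 2 = 4.
S2 does not apply.
S3 applies: 4 − 1 = 3.
S5 does not apply.
S6 applies: 3 + 3 = 6.
S7 applies (level before this adjustment is 6 < 17, so +1): 6 + 1 = 7.
S8 applies: 7 − 1 = 6.
Final offense level: 6.
Criminal history: 5 prior points → Category 1 (0-6).
Level 6 falls in the 4-7 band.
Grid: Level 4-7 × Category 1 = 210-600 days.

210-600 days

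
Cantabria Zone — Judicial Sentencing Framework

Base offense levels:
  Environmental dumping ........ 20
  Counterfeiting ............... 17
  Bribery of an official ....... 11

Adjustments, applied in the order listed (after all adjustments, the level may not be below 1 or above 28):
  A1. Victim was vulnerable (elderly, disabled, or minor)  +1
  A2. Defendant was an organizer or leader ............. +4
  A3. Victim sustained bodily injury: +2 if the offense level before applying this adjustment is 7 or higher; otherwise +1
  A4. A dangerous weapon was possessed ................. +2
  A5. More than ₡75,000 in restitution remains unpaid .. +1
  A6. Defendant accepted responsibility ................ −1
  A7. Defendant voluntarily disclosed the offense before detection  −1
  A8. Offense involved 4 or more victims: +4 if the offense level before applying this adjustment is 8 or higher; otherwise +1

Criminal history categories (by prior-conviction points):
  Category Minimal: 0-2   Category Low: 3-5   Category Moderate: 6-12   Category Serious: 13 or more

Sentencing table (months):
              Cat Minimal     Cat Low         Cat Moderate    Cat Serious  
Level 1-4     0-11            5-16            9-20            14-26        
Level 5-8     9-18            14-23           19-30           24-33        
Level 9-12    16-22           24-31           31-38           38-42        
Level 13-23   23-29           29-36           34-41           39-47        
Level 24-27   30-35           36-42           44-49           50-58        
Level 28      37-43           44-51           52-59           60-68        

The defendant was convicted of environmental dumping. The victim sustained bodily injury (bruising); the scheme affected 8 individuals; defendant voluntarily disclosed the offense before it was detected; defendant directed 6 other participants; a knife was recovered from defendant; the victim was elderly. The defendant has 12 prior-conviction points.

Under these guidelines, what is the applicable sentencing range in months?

Base offense level for environmental dumping: 20.
A1 applies: 20 + 1 = 21.
A2 applies: 21 + 4 = 25.
A3 applies (level before this adjustment is 25 ≥ 7, so +2): 25 + 2 = 27.
A4 applies: 27 + 2 = 29.
A7 applies: 29 − 1 = 28.
A8 applies (level before this adjustment is 28 ≥ 8, so +4): 28 + 4 = 32.
Level 32 exceeds the maximum of 28; capped at 28.
Final offense level: 28.
Criminal history: 12 prior points → Category Moderate (6-12).
Level 28 falls in the 28 band.
Grid: Level 28 × Category Moderate = 52-59 months.

52-59 months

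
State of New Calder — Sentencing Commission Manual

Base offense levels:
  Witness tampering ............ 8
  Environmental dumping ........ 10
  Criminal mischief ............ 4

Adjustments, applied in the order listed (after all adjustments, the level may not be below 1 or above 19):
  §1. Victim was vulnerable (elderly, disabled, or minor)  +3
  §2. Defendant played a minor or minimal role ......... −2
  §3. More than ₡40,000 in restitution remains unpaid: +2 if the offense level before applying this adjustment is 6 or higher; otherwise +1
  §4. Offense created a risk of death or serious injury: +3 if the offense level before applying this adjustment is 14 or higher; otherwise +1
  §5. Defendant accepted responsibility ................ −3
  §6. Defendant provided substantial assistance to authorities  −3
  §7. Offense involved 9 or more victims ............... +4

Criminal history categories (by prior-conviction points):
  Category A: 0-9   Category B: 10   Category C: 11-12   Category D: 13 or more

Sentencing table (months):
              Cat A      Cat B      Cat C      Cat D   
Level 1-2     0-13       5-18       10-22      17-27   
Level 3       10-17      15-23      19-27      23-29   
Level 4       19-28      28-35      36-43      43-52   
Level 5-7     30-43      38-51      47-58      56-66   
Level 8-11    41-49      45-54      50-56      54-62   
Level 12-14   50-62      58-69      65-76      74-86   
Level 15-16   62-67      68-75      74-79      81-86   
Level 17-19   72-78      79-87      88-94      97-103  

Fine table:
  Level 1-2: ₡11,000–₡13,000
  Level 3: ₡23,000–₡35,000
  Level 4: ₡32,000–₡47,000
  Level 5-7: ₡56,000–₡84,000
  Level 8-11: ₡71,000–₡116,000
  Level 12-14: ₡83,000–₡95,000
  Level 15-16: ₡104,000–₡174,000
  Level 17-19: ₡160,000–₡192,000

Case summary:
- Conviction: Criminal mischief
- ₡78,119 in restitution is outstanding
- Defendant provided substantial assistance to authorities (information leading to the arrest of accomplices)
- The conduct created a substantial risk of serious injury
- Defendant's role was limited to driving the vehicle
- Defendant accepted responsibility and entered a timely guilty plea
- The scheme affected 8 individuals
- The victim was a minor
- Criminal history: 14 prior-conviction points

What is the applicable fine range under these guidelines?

₡11,000–₡13,000

Base offense level for criminal mischief: 4.
§1 applies: 4 + 3 = 7.
§2 applies: 7 − 2 = 5.
§3 applies (level before this adjustment is 5 < 6, so +1): 5 + 1 = 6.
§4 applies (level before this adjustment is 6 < 14, so +1): 6 + 1 = 7.
§5 applies: 7 − 3 = 4.
§6 applies: 4 − 3 = 1.
Final offense level: 1.
Level 1 falls in the 1-2 band.
Fine table: Level 1-2 → ₡11,000–₡13,000.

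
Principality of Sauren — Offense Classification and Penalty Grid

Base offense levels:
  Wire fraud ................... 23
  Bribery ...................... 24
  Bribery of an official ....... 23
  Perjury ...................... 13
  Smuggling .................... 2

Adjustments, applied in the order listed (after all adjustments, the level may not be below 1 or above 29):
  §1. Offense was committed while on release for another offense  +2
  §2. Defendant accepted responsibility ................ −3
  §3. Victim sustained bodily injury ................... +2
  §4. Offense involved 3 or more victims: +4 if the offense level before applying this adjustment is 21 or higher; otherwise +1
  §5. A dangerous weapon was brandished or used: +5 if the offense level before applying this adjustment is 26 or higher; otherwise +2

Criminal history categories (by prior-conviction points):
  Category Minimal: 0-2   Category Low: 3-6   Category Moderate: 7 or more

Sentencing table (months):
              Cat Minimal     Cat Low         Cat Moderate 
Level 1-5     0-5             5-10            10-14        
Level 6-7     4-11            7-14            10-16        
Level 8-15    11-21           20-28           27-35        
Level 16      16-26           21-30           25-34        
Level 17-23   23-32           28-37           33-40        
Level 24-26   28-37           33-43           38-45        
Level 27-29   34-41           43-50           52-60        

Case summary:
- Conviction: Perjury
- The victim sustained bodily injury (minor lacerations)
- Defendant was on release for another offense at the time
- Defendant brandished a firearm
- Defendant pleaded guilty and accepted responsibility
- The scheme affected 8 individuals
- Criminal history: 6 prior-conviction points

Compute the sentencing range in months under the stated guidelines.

Base offense level for perjury: 13.
§1 applies: 13 + 2 = 15.
§2 applies: 15 − 3 = 12.
§3 applies: 12 + 2 = 14.
§4 applies (level before this adjustment is 14 < 21, so +1): 14 + 1 = 15.
§5 applies (level before this adjustment is 15 < 26, so +2): 15 + 2 = 17.
Final offense level: 17.
Criminal history: 6 prior points → Category Low (3-6).
Level 17 falls in the 17-23 band.
Grid: Level 17-23 × Category Low = 28-37 months.

28-37 months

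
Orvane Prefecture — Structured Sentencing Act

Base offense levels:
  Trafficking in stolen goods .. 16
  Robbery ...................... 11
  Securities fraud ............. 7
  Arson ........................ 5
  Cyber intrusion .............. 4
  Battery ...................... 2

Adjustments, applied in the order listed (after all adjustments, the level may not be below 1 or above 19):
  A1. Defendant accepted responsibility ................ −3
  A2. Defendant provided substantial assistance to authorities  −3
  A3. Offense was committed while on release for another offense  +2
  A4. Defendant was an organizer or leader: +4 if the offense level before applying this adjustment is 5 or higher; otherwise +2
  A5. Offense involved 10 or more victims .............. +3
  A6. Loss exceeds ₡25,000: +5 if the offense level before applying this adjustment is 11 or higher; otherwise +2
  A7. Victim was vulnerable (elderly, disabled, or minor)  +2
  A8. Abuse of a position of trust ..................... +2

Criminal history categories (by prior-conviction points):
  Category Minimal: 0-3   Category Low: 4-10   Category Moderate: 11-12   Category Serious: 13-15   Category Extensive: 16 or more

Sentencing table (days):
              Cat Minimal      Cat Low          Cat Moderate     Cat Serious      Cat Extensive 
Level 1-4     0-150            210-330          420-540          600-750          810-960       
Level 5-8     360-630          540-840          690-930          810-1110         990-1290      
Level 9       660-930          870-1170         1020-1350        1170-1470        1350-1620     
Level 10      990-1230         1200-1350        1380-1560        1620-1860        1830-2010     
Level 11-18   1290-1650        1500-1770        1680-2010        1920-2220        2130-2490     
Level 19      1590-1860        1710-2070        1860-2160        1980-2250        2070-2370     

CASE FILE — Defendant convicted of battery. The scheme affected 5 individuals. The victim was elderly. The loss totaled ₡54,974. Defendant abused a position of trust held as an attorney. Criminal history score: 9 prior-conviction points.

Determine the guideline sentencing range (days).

Base offense level for battery: 2.
A3 does not apply.
A4 does not apply.
A5 does not apply.
A6 applies (level before this adjustment is 2 < 11, so +2): 2 + 2 = 4.
A7 applies: 4 + 2 = 6.
A8 applies: 6 + 2 = 8.
Final offense level: 8.
Criminal history: 9 prior points → Category Low (4-10).
Level 8 falls in the 5-8 band.
Grid: Level 5-8 × Category Low = 540-840 days.

540-840 days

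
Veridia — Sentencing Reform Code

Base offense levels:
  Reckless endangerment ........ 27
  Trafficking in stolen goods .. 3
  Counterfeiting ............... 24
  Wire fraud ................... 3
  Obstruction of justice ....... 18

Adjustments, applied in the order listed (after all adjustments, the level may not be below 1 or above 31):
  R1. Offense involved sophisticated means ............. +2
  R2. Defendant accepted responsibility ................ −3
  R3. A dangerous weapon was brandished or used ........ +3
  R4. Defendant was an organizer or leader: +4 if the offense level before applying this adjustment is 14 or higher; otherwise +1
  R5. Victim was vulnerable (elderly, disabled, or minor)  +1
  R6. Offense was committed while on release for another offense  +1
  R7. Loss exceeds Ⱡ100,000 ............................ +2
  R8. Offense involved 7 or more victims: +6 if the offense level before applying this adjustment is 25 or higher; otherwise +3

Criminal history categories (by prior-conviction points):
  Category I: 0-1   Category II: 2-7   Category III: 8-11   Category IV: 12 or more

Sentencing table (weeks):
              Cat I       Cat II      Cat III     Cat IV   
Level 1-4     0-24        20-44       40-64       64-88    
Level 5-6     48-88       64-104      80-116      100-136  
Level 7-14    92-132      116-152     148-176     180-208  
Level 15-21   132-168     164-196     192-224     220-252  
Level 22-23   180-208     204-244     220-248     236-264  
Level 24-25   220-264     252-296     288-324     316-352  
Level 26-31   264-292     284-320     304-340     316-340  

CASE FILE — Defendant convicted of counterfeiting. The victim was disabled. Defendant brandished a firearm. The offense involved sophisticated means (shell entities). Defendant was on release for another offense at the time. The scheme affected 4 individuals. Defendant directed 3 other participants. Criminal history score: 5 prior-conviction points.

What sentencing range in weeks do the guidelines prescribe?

284-320 weeks

Base offense level for counterfeiting: 24.
R1 applies: 24 + 2 = 26.
R3 applies: 26 + 3 = 29.
R4 applies (level before this adjustment is 29 ≥ 14, so +4): 29 + 4 = 33.
R5 applies: 33 + 1 = 34.
R6 applies: 34 + 1 = 35.
Level 35 exceeds the maximum of 31; capped at 31.
Final offense level: 31.
Criminal history: 5 prior points → Category II (2-7).
Level 31 falls in the 26-31 band.
Grid: Level 26-31 × Category II = 284-320 weeks.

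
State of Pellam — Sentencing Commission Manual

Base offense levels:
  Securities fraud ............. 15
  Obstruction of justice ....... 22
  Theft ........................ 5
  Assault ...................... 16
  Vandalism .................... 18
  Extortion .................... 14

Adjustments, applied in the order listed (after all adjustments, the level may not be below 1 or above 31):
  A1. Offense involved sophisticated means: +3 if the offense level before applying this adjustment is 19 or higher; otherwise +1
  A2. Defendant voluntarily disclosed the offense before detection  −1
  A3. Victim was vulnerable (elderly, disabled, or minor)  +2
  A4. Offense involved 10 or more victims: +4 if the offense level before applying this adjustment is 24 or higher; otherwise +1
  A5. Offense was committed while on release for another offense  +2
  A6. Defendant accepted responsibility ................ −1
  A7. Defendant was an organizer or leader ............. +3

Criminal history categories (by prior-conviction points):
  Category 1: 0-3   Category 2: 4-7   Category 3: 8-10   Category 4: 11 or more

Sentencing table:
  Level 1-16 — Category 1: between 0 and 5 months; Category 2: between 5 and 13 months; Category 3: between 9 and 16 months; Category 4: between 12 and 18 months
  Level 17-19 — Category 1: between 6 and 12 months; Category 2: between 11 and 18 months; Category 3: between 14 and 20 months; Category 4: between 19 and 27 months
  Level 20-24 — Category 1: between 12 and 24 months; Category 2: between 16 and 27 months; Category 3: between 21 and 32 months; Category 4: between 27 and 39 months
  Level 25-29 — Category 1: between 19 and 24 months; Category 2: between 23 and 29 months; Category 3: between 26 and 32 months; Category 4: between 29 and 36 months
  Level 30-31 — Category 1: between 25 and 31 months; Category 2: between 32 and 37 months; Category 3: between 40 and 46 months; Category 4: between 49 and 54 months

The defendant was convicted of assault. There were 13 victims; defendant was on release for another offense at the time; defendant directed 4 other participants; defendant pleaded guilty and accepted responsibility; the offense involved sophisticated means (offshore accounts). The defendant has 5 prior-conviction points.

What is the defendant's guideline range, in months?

16-27 months

Base offense level for assault: 16.
A1 applies (level before this adjustment is 16 < 19, so +1): 16 + 1 = 17.
A2 does not apply.
A4 applies (level before this adjustment is 17 < 24, so +1): 17 + 1 = 18.
A5 applies: 18 + 2 = 20.
A6 applies: 20 − 1 = 19.
A7 applies: 19 + 3 = 22.
Final offense level: 22.
Criminal history: 5 prior points → Category 2 (4-7).
Level 22 falls in the 20-24 band.
Grid: Level 20-24 × Category 2 = 16-27 months.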